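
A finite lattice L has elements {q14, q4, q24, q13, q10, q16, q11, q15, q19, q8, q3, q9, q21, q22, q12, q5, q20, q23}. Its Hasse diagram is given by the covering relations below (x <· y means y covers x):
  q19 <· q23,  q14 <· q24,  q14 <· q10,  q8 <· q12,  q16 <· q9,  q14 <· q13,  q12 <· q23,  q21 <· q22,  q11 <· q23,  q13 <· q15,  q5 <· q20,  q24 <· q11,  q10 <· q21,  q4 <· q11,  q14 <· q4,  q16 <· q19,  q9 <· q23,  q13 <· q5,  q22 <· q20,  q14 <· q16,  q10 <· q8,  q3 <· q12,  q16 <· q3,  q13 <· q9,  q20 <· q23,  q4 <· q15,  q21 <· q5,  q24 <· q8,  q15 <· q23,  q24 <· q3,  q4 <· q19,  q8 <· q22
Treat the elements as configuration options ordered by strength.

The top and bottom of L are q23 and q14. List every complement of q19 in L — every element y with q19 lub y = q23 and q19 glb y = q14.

q10, q13, q20, q21, q22, q24, q5, q8

Need y with q19 ∨ y = q23 and q19 ∧ y = q14.
Checking each element gives: q10, q13, q20, q21, q22, q24, q5, q8.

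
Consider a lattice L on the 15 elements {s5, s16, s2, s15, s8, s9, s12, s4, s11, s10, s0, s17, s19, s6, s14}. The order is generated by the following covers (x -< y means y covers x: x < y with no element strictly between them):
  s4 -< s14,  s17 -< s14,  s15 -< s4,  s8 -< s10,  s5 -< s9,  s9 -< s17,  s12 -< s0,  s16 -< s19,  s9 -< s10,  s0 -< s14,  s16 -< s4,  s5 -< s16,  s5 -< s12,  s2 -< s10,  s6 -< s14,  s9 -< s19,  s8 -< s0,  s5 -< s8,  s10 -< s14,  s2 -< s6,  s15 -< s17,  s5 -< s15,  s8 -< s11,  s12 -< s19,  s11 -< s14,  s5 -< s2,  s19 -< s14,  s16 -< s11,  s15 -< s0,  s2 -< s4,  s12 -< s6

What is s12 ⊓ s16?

Common lower bounds of {s12, s16}: s5.
The greatest among these is s5.

s5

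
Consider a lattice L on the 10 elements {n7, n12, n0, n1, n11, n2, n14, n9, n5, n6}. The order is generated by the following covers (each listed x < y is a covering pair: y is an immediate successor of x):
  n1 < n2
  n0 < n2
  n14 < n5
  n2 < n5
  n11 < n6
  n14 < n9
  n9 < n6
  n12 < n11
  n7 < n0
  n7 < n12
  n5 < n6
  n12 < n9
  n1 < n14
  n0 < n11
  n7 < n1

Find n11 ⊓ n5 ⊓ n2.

n0

Common lower bounds of {n11, n5, n2}: n0, n7.
The greatest among these is n0.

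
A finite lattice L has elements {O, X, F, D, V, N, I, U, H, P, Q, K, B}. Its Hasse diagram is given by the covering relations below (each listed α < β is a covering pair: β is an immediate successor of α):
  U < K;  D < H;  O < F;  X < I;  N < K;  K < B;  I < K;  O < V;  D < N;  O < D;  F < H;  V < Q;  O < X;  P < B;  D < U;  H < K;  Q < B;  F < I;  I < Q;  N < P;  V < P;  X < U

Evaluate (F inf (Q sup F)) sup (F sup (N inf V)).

Q ∨ F = Q
F ∧ Q = F
N ∧ V = O
F ∨ O = F
F ∨ F = F

F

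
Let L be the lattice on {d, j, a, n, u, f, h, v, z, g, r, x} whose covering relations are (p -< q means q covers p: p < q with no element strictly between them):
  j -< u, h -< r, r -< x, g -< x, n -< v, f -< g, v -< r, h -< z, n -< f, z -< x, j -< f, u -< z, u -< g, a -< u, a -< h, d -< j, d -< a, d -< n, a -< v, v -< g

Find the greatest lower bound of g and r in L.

Common lower bounds of {g, r}: a, d, n, v.
The greatest among these is v.

v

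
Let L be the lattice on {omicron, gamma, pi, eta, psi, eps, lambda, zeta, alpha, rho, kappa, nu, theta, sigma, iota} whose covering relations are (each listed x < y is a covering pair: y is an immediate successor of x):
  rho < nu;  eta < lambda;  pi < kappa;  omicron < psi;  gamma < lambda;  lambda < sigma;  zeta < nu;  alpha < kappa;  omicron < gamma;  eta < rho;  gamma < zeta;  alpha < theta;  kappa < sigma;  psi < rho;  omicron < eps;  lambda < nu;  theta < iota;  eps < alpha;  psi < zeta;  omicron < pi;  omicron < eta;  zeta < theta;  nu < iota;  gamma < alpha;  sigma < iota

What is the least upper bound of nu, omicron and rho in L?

nu

Common upper bounds of {nu, omicron, rho}: iota, nu.
The least among these is nu.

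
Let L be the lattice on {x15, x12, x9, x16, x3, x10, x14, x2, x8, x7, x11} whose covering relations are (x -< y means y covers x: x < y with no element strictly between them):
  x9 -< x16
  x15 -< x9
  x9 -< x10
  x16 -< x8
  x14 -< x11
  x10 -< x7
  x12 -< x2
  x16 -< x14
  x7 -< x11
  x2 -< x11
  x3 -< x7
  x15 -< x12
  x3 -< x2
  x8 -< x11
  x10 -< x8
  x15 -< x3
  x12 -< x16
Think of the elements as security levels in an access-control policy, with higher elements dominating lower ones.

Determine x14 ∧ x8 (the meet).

x16

Common lower bounds of {x14, x8}: x12, x15, x16, x9.
The greatest among these is x16.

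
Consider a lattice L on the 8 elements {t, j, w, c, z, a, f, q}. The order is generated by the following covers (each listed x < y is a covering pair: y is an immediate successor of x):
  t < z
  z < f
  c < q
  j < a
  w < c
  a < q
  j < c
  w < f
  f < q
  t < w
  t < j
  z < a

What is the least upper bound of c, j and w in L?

c

Common upper bounds of {c, j, w}: c, q.
The least among these is c.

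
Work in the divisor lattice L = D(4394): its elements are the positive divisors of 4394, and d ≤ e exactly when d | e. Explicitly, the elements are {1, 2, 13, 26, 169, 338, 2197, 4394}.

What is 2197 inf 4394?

2197

In the divisibility order, the meet is the greatest common divisor: gcd(2197, 4394) = 2197.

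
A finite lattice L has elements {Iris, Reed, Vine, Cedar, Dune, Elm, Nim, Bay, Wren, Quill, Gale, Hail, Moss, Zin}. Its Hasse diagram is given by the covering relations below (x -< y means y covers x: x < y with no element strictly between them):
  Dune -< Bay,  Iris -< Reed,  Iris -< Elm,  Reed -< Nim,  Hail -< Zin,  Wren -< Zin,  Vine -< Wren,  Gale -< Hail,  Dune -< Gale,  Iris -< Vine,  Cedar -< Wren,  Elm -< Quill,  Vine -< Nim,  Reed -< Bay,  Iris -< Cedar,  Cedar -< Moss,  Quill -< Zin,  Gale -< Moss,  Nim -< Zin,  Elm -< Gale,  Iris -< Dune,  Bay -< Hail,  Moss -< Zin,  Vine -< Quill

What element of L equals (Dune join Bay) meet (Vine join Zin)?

Bay

Dune ∨ Bay = Bay
Vine ∨ Zin = Zin
Bay ∧ Zin = Bay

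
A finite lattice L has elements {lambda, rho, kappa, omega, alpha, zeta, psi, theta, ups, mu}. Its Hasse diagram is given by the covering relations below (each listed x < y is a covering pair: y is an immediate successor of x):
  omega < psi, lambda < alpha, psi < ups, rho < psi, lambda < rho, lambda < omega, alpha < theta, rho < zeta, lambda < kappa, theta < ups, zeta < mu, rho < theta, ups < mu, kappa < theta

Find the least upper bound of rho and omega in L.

psi

Common upper bounds of {rho, omega}: mu, psi, ups.
The least among these is psi.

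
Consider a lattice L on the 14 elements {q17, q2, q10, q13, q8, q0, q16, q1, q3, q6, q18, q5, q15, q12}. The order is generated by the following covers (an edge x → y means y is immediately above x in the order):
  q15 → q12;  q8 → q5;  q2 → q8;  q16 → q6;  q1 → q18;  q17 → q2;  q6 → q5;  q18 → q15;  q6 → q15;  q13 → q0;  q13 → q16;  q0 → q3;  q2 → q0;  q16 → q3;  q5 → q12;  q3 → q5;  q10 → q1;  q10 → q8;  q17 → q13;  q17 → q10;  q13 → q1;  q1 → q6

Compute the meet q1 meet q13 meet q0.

Common lower bounds of {q1, q13, q0}: q13, q17.
The greatest among these is q13.

q13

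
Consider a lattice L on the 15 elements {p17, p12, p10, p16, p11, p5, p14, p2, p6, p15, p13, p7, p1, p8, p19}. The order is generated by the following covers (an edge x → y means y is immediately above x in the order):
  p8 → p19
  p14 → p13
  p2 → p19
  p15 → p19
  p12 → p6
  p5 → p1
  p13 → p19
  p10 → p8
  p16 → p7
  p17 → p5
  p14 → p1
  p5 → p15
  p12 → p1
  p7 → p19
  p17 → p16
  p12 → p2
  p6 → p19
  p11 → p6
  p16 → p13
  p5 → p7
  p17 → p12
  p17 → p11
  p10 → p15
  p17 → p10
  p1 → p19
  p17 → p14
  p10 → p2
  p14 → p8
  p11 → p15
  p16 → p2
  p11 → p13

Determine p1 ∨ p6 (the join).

p19

Common upper bounds of {p1, p6}: p19.
The least among these is p19.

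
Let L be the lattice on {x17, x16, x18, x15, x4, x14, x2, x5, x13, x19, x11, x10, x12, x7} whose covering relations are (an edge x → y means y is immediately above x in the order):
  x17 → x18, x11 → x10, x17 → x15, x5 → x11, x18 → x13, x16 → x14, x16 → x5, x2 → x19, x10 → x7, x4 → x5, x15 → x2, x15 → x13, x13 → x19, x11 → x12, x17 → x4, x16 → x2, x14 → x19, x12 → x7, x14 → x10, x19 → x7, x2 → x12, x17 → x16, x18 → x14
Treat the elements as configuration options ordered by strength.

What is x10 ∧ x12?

x11

Common lower bounds of {x10, x12}: x11, x16, x17, x4, x5.
The greatest among these is x11.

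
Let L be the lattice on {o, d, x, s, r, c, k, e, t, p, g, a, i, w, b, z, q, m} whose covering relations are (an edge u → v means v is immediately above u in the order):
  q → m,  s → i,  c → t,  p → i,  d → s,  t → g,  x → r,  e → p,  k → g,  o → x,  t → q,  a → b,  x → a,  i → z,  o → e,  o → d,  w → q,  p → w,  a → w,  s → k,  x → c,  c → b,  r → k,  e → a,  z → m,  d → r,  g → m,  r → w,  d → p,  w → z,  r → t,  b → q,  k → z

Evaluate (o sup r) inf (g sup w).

o ∨ r = r
g ∨ w = m
r ∧ m = r

r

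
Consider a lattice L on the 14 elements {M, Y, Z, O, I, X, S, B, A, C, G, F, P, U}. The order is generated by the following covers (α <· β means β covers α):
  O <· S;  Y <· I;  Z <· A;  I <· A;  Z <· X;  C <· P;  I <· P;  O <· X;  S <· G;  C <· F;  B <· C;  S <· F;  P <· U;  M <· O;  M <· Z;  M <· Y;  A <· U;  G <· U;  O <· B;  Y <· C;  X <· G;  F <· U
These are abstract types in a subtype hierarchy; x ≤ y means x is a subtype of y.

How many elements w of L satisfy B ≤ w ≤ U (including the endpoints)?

The interval [B, U] = {B, C, F, P, U}, which has 5 elements.

5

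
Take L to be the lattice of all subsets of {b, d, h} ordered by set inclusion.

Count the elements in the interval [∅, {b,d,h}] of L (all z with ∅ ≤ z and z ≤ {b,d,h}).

The interval [∅, {b,d,h}] = {{b,d,h}, {b,d}, {b,h}, {b}, {d,h}, {d}, {h}, ∅}, which has 8 elements.

8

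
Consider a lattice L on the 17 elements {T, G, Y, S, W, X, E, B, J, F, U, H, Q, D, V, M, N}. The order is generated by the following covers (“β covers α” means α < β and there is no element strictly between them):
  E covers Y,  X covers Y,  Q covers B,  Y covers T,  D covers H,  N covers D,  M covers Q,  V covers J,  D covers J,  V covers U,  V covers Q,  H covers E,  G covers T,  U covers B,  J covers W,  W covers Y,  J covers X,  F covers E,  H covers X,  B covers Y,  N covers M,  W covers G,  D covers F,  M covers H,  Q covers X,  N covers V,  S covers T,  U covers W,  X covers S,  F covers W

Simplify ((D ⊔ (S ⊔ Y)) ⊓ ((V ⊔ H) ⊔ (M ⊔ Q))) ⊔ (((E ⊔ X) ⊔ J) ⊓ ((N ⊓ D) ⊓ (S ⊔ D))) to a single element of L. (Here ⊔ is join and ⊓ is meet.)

D

S ∨ Y = X
D ∨ X = D
V ∨ H = N
M ∨ Q = M
N ∨ M = N
D ∧ N = D
E ∨ X = H
H ∨ J = D
N ∧ D = D
S ∨ D = D
D ∧ D = D
D ∧ D = D
D ∨ D = D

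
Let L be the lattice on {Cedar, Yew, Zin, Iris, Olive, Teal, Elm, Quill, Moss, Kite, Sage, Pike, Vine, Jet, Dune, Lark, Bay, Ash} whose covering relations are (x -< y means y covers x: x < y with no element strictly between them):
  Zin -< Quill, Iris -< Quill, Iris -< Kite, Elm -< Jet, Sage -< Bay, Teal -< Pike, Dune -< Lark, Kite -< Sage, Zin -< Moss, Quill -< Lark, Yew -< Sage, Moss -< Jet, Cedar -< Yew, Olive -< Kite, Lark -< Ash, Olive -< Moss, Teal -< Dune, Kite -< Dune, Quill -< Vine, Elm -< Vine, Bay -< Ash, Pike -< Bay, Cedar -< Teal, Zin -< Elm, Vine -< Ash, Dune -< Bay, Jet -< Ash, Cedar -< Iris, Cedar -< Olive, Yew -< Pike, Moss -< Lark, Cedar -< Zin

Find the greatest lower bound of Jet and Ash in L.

Common lower bounds of {Jet, Ash}: Cedar, Elm, Jet, Moss, Olive, Zin.
The greatest among these is Jet.

Jet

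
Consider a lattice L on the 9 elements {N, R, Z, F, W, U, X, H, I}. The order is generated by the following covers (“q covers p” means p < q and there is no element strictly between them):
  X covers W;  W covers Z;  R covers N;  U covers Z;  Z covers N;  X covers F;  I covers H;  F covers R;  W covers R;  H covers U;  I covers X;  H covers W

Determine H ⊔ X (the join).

Common upper bounds of {H, X}: I.
The least among these is I.

I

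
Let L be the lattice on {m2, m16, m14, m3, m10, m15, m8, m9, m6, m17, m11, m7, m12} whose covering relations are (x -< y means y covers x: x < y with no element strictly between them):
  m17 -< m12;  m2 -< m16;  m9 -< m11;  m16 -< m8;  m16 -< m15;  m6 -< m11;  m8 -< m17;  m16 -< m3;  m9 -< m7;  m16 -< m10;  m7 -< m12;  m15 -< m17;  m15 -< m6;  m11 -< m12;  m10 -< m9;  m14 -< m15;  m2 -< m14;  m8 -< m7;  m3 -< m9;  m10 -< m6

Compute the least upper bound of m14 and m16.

m15

Common upper bounds of {m14, m16}: m11, m12, m15, m17, m6.
The least among these is m15.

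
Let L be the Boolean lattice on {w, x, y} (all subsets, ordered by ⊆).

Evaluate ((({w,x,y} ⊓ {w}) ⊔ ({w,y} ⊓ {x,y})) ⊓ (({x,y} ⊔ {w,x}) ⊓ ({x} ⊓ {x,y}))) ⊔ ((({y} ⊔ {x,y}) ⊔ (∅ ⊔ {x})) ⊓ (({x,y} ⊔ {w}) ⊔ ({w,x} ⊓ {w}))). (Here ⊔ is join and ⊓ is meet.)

{x,y}

{w,x,y} ∧ {w} = {w}
{w,y} ∧ {x,y} = {y}
{w} ∨ {y} = {w,y}
{x,y} ∨ {w,x} = {w,x,y}
{x} ∧ {x,y} = {x}
{w,x,y} ∧ {x} = {x}
{w,y} ∧ {x} = ∅
{y} ∨ {x,y} = {x,y}
∅ ∨ {x} = {x}
{x,y} ∨ {x} = {x,y}
{x,y} ∨ {w} = {w,x,y}
{w,x} ∧ {w} = {w}
{w,x,y} ∨ {w} = {w,x,y}
{x,y} ∧ {w,x,y} = {x,y}
∅ ∨ {x,y} = {x,y}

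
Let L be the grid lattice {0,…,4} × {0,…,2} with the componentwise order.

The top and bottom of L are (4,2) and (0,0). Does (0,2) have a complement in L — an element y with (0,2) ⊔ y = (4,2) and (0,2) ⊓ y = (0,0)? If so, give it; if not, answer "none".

Need y with (0,2) ∨ y = (4,2) and (0,2) ∧ y = (0,0).
Checking each element gives: (4,0).

(4,0)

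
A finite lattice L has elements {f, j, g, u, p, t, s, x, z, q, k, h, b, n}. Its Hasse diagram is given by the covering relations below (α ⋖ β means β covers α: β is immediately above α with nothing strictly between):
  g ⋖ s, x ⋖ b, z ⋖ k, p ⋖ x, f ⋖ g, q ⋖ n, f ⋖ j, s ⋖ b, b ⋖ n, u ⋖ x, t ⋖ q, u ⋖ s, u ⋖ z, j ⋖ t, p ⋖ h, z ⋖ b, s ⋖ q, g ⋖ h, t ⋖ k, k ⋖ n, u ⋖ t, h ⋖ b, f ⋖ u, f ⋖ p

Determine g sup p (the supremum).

Common upper bounds of {g, p}: b, h, n.
The least among these is h.

h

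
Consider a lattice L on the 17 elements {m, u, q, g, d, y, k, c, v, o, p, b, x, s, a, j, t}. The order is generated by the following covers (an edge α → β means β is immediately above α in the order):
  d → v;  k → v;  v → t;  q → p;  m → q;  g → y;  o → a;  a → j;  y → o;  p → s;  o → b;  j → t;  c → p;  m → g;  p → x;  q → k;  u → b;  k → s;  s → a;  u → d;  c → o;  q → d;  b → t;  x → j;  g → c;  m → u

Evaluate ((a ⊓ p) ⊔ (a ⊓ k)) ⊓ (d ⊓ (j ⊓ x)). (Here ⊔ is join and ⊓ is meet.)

q

a ∧ p = p
a ∧ k = k
p ∨ k = s
j ∧ x = x
d ∧ x = q
s ∧ q = q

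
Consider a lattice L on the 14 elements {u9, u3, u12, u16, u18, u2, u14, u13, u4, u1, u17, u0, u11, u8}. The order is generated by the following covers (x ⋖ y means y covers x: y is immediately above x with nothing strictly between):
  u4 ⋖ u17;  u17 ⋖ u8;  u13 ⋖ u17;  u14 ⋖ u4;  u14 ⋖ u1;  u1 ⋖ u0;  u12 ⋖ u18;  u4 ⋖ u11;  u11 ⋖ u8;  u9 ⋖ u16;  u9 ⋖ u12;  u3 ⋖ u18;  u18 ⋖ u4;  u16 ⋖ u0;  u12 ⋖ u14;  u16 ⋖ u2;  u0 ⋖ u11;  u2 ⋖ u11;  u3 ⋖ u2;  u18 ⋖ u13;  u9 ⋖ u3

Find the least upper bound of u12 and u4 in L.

Common upper bounds of {u12, u4}: u11, u17, u4, u8.
The least among these is u4.

u4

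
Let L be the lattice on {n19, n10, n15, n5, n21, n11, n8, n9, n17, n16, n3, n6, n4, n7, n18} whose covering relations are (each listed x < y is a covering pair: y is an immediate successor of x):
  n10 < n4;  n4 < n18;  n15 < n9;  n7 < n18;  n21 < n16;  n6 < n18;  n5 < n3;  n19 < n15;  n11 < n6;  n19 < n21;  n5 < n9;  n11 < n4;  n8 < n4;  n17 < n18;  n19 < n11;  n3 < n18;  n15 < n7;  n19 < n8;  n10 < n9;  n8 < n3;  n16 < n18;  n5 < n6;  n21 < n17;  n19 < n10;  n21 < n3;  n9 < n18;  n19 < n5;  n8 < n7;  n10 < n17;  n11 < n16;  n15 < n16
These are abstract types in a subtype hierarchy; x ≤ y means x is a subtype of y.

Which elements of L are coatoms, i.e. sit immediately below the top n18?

n16, n17, n3, n4, n6, n7, n9

The coatoms are exactly the elements covered by n18: n16, n17, n3, n4, n6, n7, n9.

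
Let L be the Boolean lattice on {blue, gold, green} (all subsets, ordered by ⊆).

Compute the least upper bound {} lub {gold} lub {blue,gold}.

{blue,gold}

Under ⊆, join is union: {} ∪ {gold} ∪ {blue,gold} = {blue,gold}.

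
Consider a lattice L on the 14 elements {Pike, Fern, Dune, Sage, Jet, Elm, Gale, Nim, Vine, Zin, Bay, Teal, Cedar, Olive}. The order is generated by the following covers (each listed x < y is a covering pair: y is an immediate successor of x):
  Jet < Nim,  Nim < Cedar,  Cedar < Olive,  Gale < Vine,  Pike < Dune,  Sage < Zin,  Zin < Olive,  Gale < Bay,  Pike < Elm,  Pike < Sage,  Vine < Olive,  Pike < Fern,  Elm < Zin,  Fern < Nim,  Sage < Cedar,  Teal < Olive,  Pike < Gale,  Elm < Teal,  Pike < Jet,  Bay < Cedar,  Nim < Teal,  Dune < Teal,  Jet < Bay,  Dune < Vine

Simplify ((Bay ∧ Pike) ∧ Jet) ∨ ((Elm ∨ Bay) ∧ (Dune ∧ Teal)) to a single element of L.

Dune

Bay ∧ Pike = Pike
Pike ∧ Jet = Pike
Elm ∨ Bay = Olive
Dune ∧ Teal = Dune
Olive ∧ Dune = Dune
Pike ∨ Dune = Dune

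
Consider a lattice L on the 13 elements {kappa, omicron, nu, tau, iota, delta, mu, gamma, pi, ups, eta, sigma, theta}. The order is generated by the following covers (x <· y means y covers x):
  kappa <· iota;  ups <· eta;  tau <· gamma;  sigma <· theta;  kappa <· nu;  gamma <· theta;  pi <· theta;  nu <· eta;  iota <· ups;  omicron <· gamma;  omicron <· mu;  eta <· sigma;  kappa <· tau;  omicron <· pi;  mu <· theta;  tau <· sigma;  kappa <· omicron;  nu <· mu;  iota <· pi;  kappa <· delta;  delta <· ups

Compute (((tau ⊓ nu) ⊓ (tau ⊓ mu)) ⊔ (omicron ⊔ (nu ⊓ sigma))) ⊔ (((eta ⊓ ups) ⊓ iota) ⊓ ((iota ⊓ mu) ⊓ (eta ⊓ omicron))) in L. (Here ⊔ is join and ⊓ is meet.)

mu

tau ∧ nu = kappa
tau ∧ mu = kappa
kappa ∧ kappa = kappa
nu ∧ sigma = nu
omicron ∨ nu = mu
kappa ∨ mu = mu
eta ∧ ups = ups
ups ∧ iota = iota
iota ∧ mu = kappa
eta ∧ omicron = kappa
kappa ∧ kappa = kappa
iota ∧ kappa = kappa
mu ∨ kappa = mu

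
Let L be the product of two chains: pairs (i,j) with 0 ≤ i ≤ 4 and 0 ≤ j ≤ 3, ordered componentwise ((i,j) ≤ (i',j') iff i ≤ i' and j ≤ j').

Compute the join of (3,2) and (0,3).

(3,3)

In a product of chains, the join is componentwise max, giving (3,3).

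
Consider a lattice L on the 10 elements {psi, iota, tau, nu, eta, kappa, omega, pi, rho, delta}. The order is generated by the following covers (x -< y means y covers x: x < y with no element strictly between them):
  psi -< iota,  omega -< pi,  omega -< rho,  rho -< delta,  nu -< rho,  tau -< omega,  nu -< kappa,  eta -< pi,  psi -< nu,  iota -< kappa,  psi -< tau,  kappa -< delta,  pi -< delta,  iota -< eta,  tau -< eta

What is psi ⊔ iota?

Common upper bounds of {psi, iota}: delta, eta, iota, kappa, pi.
The least among these is iota.

iota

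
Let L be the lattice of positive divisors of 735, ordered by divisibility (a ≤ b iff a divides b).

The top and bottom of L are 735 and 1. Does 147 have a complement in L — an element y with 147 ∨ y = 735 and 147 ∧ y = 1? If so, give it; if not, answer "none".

5

Need y with 147 ∨ y = 735 and 147 ∧ y = 1.
Checking each element gives: 5.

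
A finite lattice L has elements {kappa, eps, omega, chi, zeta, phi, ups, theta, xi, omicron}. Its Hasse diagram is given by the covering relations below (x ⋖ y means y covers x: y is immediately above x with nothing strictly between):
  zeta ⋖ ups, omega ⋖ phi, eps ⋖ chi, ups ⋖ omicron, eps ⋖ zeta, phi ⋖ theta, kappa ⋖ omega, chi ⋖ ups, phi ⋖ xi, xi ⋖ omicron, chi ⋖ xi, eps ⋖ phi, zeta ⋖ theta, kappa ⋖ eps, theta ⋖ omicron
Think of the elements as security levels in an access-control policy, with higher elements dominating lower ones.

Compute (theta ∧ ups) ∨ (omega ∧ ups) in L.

theta ∧ ups = zeta
omega ∧ ups = kappa
zeta ∨ kappa = zeta

zeta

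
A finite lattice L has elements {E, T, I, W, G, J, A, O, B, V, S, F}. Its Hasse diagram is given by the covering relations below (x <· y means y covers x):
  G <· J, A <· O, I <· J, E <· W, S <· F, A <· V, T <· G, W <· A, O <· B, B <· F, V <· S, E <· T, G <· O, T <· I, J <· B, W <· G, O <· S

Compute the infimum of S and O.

O

Common lower bounds of {S, O}: A, E, G, O, T, W.
The greatest among these is O.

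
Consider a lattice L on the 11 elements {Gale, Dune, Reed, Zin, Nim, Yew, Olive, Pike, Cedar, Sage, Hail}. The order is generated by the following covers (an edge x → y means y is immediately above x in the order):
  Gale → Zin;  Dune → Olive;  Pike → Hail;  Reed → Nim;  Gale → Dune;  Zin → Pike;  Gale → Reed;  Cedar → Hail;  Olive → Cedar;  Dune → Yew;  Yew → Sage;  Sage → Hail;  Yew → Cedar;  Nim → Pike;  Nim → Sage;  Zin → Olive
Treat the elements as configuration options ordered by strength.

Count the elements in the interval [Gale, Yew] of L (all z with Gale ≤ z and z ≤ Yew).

The interval [Gale, Yew] = {Dune, Gale, Yew}, which has 3 elements.

3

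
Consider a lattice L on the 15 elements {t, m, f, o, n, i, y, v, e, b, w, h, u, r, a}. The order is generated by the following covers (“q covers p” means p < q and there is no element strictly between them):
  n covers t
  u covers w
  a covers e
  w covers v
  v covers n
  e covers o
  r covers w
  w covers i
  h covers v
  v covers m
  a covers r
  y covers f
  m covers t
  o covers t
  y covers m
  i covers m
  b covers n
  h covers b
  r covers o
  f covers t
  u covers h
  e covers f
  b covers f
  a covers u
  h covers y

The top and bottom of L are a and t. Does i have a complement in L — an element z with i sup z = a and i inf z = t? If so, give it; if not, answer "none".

Need z with i ∨ z = a and i ∧ z = t.
Checking each element gives: e.

e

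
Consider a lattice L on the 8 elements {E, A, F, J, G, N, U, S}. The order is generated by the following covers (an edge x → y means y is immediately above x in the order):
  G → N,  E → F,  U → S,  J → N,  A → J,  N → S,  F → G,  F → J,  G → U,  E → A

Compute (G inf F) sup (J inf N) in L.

G ∧ F = F
J ∧ N = J
F ∨ J = J

J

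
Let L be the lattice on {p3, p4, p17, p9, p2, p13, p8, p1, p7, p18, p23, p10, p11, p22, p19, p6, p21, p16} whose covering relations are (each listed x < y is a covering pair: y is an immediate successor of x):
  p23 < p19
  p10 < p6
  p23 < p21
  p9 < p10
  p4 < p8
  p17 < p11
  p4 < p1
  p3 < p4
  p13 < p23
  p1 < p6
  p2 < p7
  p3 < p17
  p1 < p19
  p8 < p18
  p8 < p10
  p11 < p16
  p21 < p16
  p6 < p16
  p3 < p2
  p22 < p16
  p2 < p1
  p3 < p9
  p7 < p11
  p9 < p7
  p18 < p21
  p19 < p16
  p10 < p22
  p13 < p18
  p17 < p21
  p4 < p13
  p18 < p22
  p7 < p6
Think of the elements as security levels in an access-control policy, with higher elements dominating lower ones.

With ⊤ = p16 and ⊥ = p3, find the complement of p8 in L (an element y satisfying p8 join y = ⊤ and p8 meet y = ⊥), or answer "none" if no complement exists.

p11

Need y with p8 ∨ y = p16 and p8 ∧ y = p3.
Checking each element gives: p11.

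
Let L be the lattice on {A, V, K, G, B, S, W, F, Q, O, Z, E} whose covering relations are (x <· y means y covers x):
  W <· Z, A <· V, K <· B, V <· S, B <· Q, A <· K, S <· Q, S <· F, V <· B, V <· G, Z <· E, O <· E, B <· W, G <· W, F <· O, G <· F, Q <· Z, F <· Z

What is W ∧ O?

G

Common lower bounds of {W, O}: A, G, V.
The greatest among these is G.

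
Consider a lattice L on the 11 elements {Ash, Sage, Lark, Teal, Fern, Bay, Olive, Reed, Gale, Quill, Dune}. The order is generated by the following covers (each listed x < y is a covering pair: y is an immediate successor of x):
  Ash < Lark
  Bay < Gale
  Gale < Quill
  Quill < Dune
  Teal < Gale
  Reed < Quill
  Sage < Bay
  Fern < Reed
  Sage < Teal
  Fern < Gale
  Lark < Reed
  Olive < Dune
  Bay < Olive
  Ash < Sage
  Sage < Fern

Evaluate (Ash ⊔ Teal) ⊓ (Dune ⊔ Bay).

Ash ∨ Teal = Teal
Dune ∨ Bay = Dune
Teal ∧ Dune = Teal

Teal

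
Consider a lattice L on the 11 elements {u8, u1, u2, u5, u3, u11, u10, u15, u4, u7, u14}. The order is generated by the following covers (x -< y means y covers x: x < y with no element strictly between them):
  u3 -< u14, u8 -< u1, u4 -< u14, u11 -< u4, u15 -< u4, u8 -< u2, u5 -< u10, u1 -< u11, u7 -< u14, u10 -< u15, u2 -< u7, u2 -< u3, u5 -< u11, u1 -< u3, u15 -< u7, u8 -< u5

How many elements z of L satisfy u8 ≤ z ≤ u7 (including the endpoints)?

The interval [u8, u7] = {u10, u15, u2, u5, u7, u8}, which has 6 elements.

6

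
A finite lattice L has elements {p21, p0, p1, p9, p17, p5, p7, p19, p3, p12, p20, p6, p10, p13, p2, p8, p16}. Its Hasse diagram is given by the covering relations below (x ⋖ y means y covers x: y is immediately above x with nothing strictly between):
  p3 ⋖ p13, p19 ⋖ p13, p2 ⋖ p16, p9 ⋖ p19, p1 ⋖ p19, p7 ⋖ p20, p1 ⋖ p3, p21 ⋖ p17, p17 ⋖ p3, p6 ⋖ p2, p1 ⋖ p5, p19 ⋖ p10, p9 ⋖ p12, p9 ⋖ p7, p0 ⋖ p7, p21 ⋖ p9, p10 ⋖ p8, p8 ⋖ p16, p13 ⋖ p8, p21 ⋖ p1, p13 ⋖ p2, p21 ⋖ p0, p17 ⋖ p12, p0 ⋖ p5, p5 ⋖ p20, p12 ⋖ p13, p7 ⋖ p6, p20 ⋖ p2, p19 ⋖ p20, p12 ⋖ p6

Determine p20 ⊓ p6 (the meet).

Common lower bounds of {p20, p6}: p0, p21, p7, p9.
The greatest among these is p7.

p7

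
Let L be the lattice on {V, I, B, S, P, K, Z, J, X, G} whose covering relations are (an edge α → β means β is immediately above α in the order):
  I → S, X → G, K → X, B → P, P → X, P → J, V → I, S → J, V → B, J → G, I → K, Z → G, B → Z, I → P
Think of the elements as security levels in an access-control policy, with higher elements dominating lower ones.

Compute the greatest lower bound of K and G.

Common lower bounds of {K, G}: I, K, V.
The greatest among these is K.

K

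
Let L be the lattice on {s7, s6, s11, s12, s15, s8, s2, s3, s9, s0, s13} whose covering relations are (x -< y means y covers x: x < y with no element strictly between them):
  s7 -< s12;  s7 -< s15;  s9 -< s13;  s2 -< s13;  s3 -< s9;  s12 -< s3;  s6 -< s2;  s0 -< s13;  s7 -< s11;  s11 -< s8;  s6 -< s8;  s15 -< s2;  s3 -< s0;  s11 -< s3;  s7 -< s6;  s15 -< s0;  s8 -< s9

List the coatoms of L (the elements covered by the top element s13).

s0, s2, s9

The coatoms are exactly the elements covered by s13: s0, s2, s9.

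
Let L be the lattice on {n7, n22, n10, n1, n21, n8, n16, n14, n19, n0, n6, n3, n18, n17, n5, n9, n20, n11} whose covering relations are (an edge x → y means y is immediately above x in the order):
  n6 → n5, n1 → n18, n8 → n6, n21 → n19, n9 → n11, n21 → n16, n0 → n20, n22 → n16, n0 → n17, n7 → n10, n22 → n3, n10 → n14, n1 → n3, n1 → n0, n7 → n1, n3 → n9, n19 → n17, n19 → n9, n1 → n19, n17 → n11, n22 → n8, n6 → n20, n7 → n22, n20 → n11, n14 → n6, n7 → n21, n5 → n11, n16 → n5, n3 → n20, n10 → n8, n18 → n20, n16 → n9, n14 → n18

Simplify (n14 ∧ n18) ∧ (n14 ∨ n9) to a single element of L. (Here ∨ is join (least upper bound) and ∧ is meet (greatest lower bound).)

n14

n14 ∧ n18 = n14
n14 ∨ n9 = n11
n14 ∧ n11 = n14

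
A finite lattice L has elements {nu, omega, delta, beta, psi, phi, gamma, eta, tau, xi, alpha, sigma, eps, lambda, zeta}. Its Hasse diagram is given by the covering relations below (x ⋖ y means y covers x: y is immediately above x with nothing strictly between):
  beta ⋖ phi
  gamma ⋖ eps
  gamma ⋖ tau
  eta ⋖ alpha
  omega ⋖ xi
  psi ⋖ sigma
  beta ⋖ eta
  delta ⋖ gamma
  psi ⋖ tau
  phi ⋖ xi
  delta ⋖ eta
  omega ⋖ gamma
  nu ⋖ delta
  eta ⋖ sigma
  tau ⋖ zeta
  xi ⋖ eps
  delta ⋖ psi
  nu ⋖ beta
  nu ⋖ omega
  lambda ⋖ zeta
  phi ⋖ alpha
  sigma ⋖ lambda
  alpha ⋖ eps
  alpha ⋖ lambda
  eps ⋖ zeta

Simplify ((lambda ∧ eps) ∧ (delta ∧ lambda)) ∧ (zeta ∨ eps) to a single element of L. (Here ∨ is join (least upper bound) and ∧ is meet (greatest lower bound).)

lambda ∧ eps = alpha
delta ∧ lambda = delta
alpha ∧ delta = delta
zeta ∨ eps = zeta
delta ∧ zeta = delta

delta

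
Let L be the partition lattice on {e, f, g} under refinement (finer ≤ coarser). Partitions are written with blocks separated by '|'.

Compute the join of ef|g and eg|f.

Common upper bounds of {ef|g, eg|f}: efg.
The least among these is efg.

efg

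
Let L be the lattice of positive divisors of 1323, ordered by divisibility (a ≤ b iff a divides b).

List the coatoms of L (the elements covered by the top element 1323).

189, 441

The coatoms are exactly the elements covered by 1323: 189, 441.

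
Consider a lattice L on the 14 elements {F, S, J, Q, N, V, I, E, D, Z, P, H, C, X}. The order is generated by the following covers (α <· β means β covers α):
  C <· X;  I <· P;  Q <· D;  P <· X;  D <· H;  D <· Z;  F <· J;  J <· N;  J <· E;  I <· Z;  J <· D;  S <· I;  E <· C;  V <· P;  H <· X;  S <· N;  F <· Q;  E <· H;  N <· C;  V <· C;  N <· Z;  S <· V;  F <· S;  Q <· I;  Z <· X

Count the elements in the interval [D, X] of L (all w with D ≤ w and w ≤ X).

4

The interval [D, X] = {D, H, X, Z}, which has 4 elements.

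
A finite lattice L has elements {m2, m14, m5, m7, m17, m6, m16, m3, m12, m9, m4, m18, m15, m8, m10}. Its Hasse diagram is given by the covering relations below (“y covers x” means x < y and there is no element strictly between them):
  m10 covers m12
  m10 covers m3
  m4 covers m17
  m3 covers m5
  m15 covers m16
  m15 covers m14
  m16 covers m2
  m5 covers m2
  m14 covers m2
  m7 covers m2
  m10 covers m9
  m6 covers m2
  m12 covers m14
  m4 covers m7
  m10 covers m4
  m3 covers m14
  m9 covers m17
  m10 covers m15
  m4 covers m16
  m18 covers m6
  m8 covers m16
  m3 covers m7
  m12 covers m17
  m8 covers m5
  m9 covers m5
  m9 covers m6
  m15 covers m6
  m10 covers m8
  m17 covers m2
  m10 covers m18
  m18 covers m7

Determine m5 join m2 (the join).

Common upper bounds of {m5, m2}: m10, m3, m5, m8, m9.
The least among these is m5.

m5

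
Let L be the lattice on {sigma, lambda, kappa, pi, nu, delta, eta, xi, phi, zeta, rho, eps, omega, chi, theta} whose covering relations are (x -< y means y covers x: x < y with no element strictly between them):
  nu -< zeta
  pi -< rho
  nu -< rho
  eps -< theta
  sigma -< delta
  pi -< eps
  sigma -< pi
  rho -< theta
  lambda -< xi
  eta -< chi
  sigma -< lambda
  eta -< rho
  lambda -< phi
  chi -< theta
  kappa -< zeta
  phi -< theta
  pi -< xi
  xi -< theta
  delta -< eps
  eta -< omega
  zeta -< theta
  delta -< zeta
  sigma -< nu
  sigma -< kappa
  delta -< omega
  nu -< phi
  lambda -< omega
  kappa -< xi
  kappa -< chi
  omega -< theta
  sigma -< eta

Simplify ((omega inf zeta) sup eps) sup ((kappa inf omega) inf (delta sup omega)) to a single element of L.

eps

omega ∧ zeta = delta
delta ∨ eps = eps
kappa ∧ omega = sigma
delta ∨ omega = omega
sigma ∧ omega = sigma
eps ∨ sigma = eps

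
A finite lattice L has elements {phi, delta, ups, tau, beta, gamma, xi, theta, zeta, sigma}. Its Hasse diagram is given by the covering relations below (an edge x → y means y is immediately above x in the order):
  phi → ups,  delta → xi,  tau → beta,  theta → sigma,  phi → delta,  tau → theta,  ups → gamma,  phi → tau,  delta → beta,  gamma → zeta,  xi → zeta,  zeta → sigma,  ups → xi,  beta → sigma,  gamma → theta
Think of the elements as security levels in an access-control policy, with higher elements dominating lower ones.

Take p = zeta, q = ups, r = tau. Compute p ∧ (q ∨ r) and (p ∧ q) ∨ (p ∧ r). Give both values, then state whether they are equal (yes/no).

gamma; ups; no

q ∨ r = theta, so p ∧ (q ∨ r) = zeta ∧ theta = gamma.
p ∧ q = ups and p ∧ r = phi, so (p ∧ q) ∨ (p ∧ r) = ups ∨ phi = ups.
Equal: no.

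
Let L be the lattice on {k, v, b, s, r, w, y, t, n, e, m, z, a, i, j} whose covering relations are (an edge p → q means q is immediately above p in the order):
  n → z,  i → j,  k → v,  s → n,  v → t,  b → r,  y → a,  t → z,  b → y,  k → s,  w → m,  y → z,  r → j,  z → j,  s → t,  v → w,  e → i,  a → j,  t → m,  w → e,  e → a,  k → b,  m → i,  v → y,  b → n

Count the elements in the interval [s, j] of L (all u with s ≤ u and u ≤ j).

The interval [s, j] = {i, j, m, n, s, t, z}, which has 7 elements.

7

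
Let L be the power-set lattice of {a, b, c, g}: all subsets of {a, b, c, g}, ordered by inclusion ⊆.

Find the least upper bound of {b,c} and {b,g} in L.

Under ⊆, join is union: {b,c} ∪ {b,g} = {b,c,g}.

{b,c,g}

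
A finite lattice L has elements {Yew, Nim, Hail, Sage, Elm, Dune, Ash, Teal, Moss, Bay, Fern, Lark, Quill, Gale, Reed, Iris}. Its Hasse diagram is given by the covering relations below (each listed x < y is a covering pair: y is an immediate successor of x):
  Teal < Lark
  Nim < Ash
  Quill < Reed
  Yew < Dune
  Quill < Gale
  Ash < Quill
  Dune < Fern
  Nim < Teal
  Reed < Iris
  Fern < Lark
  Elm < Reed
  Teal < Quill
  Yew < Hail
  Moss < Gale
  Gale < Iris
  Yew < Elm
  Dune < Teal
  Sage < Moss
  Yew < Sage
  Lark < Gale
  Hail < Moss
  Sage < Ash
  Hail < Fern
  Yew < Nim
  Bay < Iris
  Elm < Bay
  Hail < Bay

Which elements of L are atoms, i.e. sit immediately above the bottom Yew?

Dune, Elm, Hail, Nim, Sage

The atoms are exactly the elements that cover Yew: Dune, Elm, Hail, Nim, Sage.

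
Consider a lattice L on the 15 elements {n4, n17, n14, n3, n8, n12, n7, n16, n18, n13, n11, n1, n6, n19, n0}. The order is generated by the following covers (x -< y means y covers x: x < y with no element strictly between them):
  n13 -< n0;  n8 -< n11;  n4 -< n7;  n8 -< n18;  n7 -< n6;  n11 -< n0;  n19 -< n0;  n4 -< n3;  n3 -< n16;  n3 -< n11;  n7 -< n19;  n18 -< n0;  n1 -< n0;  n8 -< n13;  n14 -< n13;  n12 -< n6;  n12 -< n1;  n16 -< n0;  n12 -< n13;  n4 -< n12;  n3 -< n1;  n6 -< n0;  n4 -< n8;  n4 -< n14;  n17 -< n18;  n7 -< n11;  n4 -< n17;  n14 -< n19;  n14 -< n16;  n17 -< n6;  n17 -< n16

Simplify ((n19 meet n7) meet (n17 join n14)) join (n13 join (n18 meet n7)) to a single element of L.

n13

n19 ∧ n7 = n7
n17 ∨ n14 = n16
n7 ∧ n16 = n4
n18 ∧ n7 = n4
n13 ∨ n4 = n13
n4 ∨ n13 = n13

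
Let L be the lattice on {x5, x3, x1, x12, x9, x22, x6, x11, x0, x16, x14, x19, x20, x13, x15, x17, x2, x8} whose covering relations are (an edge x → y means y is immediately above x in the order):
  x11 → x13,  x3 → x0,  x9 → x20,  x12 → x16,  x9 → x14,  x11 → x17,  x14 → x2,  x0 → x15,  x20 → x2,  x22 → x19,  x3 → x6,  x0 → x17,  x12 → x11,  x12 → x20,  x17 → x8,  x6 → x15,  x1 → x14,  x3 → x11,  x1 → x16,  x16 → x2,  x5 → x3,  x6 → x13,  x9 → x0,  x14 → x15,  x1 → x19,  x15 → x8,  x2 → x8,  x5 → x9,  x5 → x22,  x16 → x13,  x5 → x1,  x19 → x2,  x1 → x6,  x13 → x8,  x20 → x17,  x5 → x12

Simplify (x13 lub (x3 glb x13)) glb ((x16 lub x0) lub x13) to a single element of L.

x3 ∧ x13 = x3
x13 ∨ x3 = x13
x16 ∨ x0 = x8
x8 ∨ x13 = x8
x13 ∧ x8 = x13

x13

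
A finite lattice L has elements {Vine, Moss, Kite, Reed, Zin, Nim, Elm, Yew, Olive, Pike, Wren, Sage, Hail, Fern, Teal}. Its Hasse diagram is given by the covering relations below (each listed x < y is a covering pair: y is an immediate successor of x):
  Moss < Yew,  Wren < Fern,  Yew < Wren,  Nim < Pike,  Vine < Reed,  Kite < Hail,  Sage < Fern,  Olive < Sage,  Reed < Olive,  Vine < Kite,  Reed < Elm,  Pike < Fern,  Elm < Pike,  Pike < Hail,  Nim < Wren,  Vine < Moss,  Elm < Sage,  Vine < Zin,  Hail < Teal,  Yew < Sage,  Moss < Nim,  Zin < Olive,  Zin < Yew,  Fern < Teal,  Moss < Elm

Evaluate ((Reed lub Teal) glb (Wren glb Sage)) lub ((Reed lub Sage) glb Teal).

Sage

Reed ∨ Teal = Teal
Wren ∧ Sage = Yew
Teal ∧ Yew = Yew
Reed ∨ Sage = Sage
Sage ∧ Teal = Sage
Yew ∨ Sage = Sage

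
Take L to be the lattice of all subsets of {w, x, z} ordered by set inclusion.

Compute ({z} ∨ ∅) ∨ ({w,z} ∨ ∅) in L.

{w,z}

{z} ∨ ∅ = {z}
{w,z} ∨ ∅ = {w,z}
{z} ∨ {w,z} = {w,z}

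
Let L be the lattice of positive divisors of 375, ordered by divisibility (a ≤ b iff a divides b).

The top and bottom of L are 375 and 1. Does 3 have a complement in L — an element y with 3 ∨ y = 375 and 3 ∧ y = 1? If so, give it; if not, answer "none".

Need y with 3 ∨ y = 375 and 3 ∧ y = 1.
Checking each element gives: 125.

125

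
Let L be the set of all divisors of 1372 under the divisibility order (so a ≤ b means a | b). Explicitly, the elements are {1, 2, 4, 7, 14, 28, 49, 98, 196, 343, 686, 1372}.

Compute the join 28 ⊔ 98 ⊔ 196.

In the divisibility order, the join is the least common multiple: lcm(28, 98, 196) = 196.

196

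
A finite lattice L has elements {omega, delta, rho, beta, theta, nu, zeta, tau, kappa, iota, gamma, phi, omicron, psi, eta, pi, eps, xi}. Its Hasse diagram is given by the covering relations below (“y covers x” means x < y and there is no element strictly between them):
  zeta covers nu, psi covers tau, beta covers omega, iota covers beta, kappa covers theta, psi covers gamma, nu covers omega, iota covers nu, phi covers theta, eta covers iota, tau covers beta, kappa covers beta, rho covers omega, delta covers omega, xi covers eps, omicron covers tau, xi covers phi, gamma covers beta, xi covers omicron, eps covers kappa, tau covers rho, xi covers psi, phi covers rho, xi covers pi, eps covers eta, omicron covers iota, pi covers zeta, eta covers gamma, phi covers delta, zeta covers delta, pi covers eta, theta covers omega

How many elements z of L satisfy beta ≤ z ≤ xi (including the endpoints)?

11

The interval [beta, xi] = {beta, eps, eta, gamma, iota, kappa, omicron, pi, psi, tau, xi}, which has 11 elements.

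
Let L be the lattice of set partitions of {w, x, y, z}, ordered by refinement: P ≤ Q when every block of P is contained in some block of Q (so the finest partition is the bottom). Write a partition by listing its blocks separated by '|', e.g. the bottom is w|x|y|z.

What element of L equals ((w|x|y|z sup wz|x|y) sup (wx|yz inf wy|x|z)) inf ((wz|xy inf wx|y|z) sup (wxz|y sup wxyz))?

wz|x|y

w|x|y|z ∨ wz|x|y = wz|x|y
wx|yz ∧ wy|x|z = w|x|y|z
wz|x|y ∨ w|x|y|z = wz|x|y
wz|xy ∧ wx|y|z = w|x|y|z
wxz|y ∨ wxyz = wxyz
w|x|y|z ∨ wxyz = wxyz
wz|x|y ∧ wxyz = wz|x|y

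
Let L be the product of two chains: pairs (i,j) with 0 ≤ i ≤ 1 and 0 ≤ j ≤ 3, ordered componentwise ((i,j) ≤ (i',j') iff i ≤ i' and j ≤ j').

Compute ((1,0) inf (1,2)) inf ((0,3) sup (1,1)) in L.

(1,0)

(1,0) ∧ (1,2) = (1,0)
(0,3) ∨ (1,1) = (1,3)
(1,0) ∧ (1,3) = (1,0)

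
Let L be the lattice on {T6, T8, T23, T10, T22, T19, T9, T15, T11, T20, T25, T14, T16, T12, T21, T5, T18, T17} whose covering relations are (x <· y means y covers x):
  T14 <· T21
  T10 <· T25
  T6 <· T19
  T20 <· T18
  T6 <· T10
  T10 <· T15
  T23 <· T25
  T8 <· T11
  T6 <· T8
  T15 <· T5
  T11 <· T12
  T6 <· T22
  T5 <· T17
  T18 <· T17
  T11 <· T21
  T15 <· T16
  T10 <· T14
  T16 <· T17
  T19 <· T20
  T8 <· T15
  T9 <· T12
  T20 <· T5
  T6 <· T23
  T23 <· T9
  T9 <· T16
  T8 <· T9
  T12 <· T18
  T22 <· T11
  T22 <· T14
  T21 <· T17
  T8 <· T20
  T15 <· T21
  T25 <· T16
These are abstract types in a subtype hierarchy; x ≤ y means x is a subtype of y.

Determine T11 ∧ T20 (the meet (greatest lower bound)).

T8

Common lower bounds of {T11, T20}: T6, T8.
The greatest among these is T8.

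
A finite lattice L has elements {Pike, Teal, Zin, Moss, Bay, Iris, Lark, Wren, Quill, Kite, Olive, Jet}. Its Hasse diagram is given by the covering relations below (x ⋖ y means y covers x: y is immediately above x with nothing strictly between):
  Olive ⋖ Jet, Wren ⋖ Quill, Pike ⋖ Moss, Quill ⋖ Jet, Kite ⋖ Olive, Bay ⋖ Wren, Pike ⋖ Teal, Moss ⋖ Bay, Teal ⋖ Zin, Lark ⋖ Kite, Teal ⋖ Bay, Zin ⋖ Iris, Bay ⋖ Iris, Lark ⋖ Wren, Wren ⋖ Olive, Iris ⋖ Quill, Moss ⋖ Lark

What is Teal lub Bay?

Bay

Common upper bounds of {Teal, Bay}: Bay, Iris, Jet, Olive, Quill, Wren.
The least among these is Bay.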